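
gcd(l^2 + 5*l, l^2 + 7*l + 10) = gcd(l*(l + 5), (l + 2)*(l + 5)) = l + 5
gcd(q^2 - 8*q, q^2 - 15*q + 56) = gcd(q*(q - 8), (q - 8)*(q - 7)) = q - 8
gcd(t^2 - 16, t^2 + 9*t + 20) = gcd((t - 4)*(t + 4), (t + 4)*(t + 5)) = t + 4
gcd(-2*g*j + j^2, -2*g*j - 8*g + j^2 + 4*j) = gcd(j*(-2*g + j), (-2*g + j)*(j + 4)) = 2*g - j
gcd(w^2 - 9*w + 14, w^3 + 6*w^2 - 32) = w - 2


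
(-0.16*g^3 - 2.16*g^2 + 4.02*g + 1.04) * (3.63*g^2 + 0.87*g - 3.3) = -0.5808*g^5 - 7.98*g^4 + 13.2414*g^3 + 14.4006*g^2 - 12.3612*g - 3.432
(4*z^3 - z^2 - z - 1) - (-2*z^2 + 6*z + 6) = 4*z^3 + z^2 - 7*z - 7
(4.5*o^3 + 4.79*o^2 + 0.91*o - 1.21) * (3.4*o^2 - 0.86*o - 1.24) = 15.3*o^5 + 12.416*o^4 - 6.6054*o^3 - 10.8362*o^2 - 0.0878000000000001*o + 1.5004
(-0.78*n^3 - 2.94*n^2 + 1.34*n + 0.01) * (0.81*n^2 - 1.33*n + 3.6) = -0.6318*n^5 - 1.344*n^4 + 2.1876*n^3 - 12.3581*n^2 + 4.8107*n + 0.036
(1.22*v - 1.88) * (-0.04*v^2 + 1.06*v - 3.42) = -0.0488*v^3 + 1.3684*v^2 - 6.1652*v + 6.4296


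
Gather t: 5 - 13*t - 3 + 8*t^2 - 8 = 8*t^2 - 13*t - 6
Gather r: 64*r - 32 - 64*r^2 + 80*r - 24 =-64*r^2 + 144*r - 56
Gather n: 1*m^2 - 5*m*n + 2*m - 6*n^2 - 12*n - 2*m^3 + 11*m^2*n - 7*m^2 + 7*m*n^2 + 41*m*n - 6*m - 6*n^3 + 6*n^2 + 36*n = -2*m^3 - 6*m^2 + 7*m*n^2 - 4*m - 6*n^3 + n*(11*m^2 + 36*m + 24)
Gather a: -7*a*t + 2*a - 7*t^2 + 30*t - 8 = a*(2 - 7*t) - 7*t^2 + 30*t - 8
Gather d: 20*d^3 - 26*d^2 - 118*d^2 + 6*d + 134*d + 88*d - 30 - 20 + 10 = 20*d^3 - 144*d^2 + 228*d - 40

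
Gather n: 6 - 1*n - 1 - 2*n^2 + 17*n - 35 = -2*n^2 + 16*n - 30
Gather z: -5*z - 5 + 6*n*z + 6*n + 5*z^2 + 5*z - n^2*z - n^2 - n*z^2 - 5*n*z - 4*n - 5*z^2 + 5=-n^2 - n*z^2 + 2*n + z*(-n^2 + n)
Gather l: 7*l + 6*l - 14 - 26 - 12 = 13*l - 52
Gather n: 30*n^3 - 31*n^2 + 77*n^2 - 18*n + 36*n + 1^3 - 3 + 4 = 30*n^3 + 46*n^2 + 18*n + 2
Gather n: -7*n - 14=-7*n - 14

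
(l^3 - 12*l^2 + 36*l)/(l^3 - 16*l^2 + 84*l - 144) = l/(l - 4)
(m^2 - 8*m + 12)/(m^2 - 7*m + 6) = (m - 2)/(m - 1)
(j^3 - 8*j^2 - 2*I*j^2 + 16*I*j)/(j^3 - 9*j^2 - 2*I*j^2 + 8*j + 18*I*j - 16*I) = j/(j - 1)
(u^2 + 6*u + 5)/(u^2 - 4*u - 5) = (u + 5)/(u - 5)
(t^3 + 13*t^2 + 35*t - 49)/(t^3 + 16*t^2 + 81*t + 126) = (t^2 + 6*t - 7)/(t^2 + 9*t + 18)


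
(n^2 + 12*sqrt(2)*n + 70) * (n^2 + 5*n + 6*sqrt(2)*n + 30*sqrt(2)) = n^4 + 5*n^3 + 18*sqrt(2)*n^3 + 90*sqrt(2)*n^2 + 214*n^2 + 420*sqrt(2)*n + 1070*n + 2100*sqrt(2)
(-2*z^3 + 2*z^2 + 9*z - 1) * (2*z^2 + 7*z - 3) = -4*z^5 - 10*z^4 + 38*z^3 + 55*z^2 - 34*z + 3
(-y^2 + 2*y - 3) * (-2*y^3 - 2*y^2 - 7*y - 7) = 2*y^5 - 2*y^4 + 9*y^3 - y^2 + 7*y + 21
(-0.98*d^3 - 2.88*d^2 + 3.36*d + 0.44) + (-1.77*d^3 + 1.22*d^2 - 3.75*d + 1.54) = -2.75*d^3 - 1.66*d^2 - 0.39*d + 1.98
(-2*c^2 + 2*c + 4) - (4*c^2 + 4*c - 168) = -6*c^2 - 2*c + 172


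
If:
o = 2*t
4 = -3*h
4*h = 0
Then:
No Solution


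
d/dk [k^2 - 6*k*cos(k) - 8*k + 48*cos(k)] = 6*k*sin(k) + 2*k - 48*sin(k) - 6*cos(k) - 8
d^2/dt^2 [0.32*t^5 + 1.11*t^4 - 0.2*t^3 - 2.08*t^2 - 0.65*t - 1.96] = 6.4*t^3 + 13.32*t^2 - 1.2*t - 4.16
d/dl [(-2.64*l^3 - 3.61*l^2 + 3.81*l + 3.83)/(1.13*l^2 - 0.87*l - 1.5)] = (-2.9832*l^4 + 4.5936*l^3 + 10.7154*l^2 + 2.1742*l - 2.3829)/(1.2769*l^4 - 1.9662*l^3 - 2.6331*l^2 + 2.61*l + 2.25)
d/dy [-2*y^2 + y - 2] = 1 - 4*y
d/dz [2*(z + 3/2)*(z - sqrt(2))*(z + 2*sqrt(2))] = 6*z^2 + 4*sqrt(2)*z + 6*z - 8 + 3*sqrt(2)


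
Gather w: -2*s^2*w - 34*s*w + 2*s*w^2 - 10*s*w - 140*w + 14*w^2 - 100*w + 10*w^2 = w^2*(2*s + 24) + w*(-2*s^2 - 44*s - 240)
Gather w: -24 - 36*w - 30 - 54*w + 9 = -90*w - 45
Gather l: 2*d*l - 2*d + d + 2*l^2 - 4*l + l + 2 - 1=-d + 2*l^2 + l*(2*d - 3) + 1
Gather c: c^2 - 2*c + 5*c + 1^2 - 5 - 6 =c^2 + 3*c - 10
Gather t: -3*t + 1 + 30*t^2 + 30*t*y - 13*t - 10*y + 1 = 30*t^2 + t*(30*y - 16) - 10*y + 2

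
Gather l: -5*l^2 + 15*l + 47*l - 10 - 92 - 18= -5*l^2 + 62*l - 120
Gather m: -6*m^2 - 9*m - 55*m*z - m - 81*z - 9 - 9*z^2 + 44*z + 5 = -6*m^2 + m*(-55*z - 10) - 9*z^2 - 37*z - 4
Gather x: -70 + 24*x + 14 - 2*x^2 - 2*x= -2*x^2 + 22*x - 56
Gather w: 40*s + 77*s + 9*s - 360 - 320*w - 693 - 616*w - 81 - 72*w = 126*s - 1008*w - 1134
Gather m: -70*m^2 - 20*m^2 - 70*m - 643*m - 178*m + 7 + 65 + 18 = -90*m^2 - 891*m + 90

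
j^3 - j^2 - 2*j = j*(j - 2)*(j + 1)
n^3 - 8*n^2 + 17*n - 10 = (n - 5)*(n - 2)*(n - 1)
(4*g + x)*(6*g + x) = 24*g^2 + 10*g*x + x^2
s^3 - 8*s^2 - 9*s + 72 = (s - 8)*(s - 3)*(s + 3)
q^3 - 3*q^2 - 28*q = q*(q - 7)*(q + 4)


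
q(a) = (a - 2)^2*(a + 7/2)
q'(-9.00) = 242.00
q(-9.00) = -665.50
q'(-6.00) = 104.00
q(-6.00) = -160.00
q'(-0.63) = -8.18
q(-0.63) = 19.85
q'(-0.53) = -8.63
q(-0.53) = 19.01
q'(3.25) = 18.44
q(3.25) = 10.55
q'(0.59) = -9.55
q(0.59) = 8.13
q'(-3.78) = 36.65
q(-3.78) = -9.35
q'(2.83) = 11.20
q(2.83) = 4.36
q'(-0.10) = -9.87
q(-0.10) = 14.99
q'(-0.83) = -7.10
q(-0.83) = 21.38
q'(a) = (a - 2)^2 + (a + 7/2)*(2*a - 4) = (a - 2)*(3*a + 5)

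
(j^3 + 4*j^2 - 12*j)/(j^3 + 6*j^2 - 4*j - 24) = j/(j + 2)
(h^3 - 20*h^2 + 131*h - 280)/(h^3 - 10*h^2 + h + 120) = (h - 7)/(h + 3)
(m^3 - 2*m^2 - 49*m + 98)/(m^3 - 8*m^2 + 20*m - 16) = (m^2 - 49)/(m^2 - 6*m + 8)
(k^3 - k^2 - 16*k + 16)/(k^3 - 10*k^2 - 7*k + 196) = (k^2 - 5*k + 4)/(k^2 - 14*k + 49)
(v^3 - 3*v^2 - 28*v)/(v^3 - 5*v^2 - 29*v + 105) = v*(v + 4)/(v^2 + 2*v - 15)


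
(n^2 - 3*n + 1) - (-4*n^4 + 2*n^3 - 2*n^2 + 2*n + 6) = 4*n^4 - 2*n^3 + 3*n^2 - 5*n - 5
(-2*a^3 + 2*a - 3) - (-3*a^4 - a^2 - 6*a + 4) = 3*a^4 - 2*a^3 + a^2 + 8*a - 7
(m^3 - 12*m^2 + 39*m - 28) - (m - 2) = m^3 - 12*m^2 + 38*m - 26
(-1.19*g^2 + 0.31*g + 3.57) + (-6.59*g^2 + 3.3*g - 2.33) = -7.78*g^2 + 3.61*g + 1.24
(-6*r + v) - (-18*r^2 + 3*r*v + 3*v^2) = 18*r^2 - 3*r*v - 6*r - 3*v^2 + v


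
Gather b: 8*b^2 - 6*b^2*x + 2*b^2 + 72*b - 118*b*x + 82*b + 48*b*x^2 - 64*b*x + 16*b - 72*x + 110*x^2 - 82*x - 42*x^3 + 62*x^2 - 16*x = b^2*(10 - 6*x) + b*(48*x^2 - 182*x + 170) - 42*x^3 + 172*x^2 - 170*x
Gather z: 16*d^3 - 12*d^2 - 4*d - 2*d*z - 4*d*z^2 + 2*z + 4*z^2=16*d^3 - 12*d^2 - 4*d + z^2*(4 - 4*d) + z*(2 - 2*d)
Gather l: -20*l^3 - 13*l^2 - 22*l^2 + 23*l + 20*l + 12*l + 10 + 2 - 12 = -20*l^3 - 35*l^2 + 55*l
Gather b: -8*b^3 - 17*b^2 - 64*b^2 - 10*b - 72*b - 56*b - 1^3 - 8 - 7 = -8*b^3 - 81*b^2 - 138*b - 16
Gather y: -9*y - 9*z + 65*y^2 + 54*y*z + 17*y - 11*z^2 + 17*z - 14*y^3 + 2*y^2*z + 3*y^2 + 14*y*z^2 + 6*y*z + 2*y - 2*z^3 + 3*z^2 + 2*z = -14*y^3 + y^2*(2*z + 68) + y*(14*z^2 + 60*z + 10) - 2*z^3 - 8*z^2 + 10*z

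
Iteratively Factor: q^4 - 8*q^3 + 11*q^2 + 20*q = (q - 5)*(q^3 - 3*q^2 - 4*q) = q*(q - 5)*(q^2 - 3*q - 4) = q*(q - 5)*(q + 1)*(q - 4)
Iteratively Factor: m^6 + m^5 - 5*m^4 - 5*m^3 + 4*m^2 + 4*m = (m - 2)*(m^5 + 3*m^4 + m^3 - 3*m^2 - 2*m) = (m - 2)*(m + 1)*(m^4 + 2*m^3 - m^2 - 2*m) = (m - 2)*(m + 1)*(m + 2)*(m^3 - m) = m*(m - 2)*(m + 1)*(m + 2)*(m^2 - 1) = m*(m - 2)*(m - 1)*(m + 1)*(m + 2)*(m + 1)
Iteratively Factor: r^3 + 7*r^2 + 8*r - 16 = (r - 1)*(r^2 + 8*r + 16) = (r - 1)*(r + 4)*(r + 4)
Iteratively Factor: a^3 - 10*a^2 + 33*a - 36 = (a - 3)*(a^2 - 7*a + 12) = (a - 4)*(a - 3)*(a - 3)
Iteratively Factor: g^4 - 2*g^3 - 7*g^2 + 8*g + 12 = (g - 2)*(g^3 - 7*g - 6) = (g - 3)*(g - 2)*(g^2 + 3*g + 2) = (g - 3)*(g - 2)*(g + 1)*(g + 2)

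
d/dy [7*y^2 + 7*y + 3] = 14*y + 7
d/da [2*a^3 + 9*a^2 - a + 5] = 6*a^2 + 18*a - 1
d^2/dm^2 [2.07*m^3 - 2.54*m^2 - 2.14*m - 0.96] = 12.42*m - 5.08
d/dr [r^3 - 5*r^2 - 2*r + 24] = 3*r^2 - 10*r - 2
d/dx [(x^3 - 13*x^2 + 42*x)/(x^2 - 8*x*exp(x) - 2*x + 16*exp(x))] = (2*x*(x^2 - 13*x + 42)*(4*x*exp(x) - x - 4*exp(x) + 1) + (3*x^2 - 26*x + 42)*(x^2 - 8*x*exp(x) - 2*x + 16*exp(x)))/(x^2 - 8*x*exp(x) - 2*x + 16*exp(x))^2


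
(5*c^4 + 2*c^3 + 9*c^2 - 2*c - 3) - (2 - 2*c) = 5*c^4 + 2*c^3 + 9*c^2 - 5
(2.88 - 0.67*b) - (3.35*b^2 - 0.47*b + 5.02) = -3.35*b^2 - 0.2*b - 2.14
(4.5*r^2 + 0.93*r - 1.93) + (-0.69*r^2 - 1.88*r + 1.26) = 3.81*r^2 - 0.95*r - 0.67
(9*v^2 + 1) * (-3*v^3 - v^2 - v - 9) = -27*v^5 - 9*v^4 - 12*v^3 - 82*v^2 - v - 9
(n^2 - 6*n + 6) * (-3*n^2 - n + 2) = -3*n^4 + 17*n^3 - 10*n^2 - 18*n + 12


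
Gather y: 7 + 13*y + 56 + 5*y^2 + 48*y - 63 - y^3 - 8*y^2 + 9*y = -y^3 - 3*y^2 + 70*y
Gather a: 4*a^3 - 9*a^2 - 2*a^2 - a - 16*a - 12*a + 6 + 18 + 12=4*a^3 - 11*a^2 - 29*a + 36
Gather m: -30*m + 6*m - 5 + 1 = -24*m - 4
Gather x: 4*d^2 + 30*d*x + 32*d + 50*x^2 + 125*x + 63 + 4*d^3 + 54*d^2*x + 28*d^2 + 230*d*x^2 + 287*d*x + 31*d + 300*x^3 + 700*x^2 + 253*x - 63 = 4*d^3 + 32*d^2 + 63*d + 300*x^3 + x^2*(230*d + 750) + x*(54*d^2 + 317*d + 378)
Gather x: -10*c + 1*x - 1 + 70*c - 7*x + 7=60*c - 6*x + 6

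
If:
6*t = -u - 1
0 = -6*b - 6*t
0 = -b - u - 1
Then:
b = 0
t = 0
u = -1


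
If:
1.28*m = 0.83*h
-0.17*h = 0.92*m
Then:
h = 0.00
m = 0.00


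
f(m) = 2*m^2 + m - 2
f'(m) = 4*m + 1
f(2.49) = 12.89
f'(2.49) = 10.96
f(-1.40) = 0.52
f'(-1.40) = -4.60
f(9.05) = 170.86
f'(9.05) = 37.20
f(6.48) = 88.46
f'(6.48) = 26.92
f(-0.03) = -2.03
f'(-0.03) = 0.88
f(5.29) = 59.26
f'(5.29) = 22.16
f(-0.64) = -1.82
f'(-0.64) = -1.56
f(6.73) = 95.32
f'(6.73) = 27.92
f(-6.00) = 64.00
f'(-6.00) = -23.00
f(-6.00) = 64.00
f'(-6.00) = -23.00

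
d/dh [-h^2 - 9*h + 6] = -2*h - 9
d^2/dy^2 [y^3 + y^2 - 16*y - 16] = 6*y + 2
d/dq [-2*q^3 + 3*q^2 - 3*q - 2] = -6*q^2 + 6*q - 3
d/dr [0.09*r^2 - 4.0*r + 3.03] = 0.18*r - 4.0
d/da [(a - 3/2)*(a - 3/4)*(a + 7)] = 3*a^2 + 19*a/2 - 117/8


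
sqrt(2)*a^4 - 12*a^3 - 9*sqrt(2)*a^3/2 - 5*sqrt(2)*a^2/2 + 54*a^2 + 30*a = a*(a - 5)*(a - 6*sqrt(2))*(sqrt(2)*a + sqrt(2)/2)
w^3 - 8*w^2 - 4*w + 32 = (w - 8)*(w - 2)*(w + 2)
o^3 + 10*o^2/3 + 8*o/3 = o*(o + 4/3)*(o + 2)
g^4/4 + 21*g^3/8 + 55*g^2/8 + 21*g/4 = g*(g/4 + 1/2)*(g + 3/2)*(g + 7)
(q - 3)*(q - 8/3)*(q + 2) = q^3 - 11*q^2/3 - 10*q/3 + 16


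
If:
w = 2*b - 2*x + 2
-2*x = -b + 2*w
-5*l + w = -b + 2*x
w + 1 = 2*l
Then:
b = -7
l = 3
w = 5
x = -17/2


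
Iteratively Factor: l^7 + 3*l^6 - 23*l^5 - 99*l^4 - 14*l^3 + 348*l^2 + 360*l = (l + 3)*(l^6 - 23*l^4 - 30*l^3 + 76*l^2 + 120*l) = (l + 2)*(l + 3)*(l^5 - 2*l^4 - 19*l^3 + 8*l^2 + 60*l) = (l - 2)*(l + 2)*(l + 3)*(l^4 - 19*l^2 - 30*l) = l*(l - 2)*(l + 2)*(l + 3)*(l^3 - 19*l - 30) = l*(l - 5)*(l - 2)*(l + 2)*(l + 3)*(l^2 + 5*l + 6) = l*(l - 5)*(l - 2)*(l + 2)*(l + 3)^2*(l + 2)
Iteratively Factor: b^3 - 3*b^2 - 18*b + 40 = (b + 4)*(b^2 - 7*b + 10) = (b - 2)*(b + 4)*(b - 5)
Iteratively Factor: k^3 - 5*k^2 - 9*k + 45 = (k - 3)*(k^2 - 2*k - 15) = (k - 3)*(k + 3)*(k - 5)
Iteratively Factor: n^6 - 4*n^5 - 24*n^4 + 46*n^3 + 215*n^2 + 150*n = (n - 5)*(n^5 + n^4 - 19*n^3 - 49*n^2 - 30*n) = n*(n - 5)*(n^4 + n^3 - 19*n^2 - 49*n - 30) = n*(n - 5)^2*(n^3 + 6*n^2 + 11*n + 6) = n*(n - 5)^2*(n + 1)*(n^2 + 5*n + 6) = n*(n - 5)^2*(n + 1)*(n + 3)*(n + 2)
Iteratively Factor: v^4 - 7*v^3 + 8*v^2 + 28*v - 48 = (v + 2)*(v^3 - 9*v^2 + 26*v - 24) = (v - 4)*(v + 2)*(v^2 - 5*v + 6) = (v - 4)*(v - 3)*(v + 2)*(v - 2)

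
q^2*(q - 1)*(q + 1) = q^4 - q^2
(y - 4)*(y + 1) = y^2 - 3*y - 4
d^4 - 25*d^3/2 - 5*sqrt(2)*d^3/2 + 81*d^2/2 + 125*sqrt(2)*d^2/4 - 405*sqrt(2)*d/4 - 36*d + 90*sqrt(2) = (d - 8)*(d - 3)*(d - 3/2)*(d - 5*sqrt(2)/2)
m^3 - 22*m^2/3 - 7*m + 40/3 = (m - 8)*(m - 1)*(m + 5/3)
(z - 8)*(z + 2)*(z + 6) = z^3 - 52*z - 96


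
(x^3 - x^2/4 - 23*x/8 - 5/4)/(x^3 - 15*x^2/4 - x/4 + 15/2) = (x + 1/2)/(x - 3)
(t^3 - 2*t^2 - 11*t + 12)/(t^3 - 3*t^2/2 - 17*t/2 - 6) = 2*(t^2 + 2*t - 3)/(2*t^2 + 5*t + 3)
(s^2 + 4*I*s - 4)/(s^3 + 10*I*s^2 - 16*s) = (s + 2*I)/(s*(s + 8*I))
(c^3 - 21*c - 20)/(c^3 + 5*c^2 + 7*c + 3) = (c^2 - c - 20)/(c^2 + 4*c + 3)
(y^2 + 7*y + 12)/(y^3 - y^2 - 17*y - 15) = (y + 4)/(y^2 - 4*y - 5)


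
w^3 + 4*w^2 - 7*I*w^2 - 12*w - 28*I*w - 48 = (w + 4)*(w - 4*I)*(w - 3*I)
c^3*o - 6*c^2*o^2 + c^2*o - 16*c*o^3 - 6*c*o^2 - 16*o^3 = (c - 8*o)*(c + 2*o)*(c*o + o)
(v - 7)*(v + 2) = v^2 - 5*v - 14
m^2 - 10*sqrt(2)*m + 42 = (m - 7*sqrt(2))*(m - 3*sqrt(2))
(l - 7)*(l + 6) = l^2 - l - 42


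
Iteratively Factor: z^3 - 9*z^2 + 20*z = (z - 5)*(z^2 - 4*z) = (z - 5)*(z - 4)*(z)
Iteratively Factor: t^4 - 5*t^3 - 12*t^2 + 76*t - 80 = (t - 2)*(t^3 - 3*t^2 - 18*t + 40) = (t - 2)^2*(t^2 - t - 20) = (t - 5)*(t - 2)^2*(t + 4)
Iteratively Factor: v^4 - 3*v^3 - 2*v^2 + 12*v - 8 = (v - 2)*(v^3 - v^2 - 4*v + 4) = (v - 2)*(v + 2)*(v^2 - 3*v + 2) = (v - 2)^2*(v + 2)*(v - 1)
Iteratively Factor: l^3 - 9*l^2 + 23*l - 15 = (l - 1)*(l^2 - 8*l + 15) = (l - 5)*(l - 1)*(l - 3)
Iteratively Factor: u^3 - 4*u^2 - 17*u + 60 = (u + 4)*(u^2 - 8*u + 15) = (u - 3)*(u + 4)*(u - 5)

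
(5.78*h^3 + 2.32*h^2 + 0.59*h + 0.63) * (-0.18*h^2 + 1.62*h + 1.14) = -1.0404*h^5 + 8.946*h^4 + 10.2414*h^3 + 3.4872*h^2 + 1.6932*h + 0.7182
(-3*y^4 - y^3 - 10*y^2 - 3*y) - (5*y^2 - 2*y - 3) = -3*y^4 - y^3 - 15*y^2 - y + 3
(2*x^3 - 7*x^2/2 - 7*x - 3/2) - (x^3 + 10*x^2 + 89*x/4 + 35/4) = x^3 - 27*x^2/2 - 117*x/4 - 41/4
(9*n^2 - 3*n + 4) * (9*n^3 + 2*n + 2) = 81*n^5 - 27*n^4 + 54*n^3 + 12*n^2 + 2*n + 8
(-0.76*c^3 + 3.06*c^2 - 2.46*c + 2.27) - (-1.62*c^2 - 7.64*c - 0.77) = -0.76*c^3 + 4.68*c^2 + 5.18*c + 3.04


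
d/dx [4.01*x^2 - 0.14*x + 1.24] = 8.02*x - 0.14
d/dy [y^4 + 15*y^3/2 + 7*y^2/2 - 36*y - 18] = 4*y^3 + 45*y^2/2 + 7*y - 36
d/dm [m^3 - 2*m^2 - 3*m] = 3*m^2 - 4*m - 3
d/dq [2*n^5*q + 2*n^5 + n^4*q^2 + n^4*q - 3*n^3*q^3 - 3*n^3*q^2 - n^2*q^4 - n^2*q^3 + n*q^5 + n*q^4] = n*(2*n^4 + 2*n^3*q + n^3 - 9*n^2*q^2 - 6*n^2*q - 4*n*q^3 - 3*n*q^2 + 5*q^4 + 4*q^3)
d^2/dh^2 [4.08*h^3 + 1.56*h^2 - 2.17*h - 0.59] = 24.48*h + 3.12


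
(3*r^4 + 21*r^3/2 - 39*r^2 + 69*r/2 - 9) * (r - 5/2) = 3*r^5 + 3*r^4 - 261*r^3/4 + 132*r^2 - 381*r/4 + 45/2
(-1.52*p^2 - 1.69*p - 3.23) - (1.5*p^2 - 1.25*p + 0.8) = -3.02*p^2 - 0.44*p - 4.03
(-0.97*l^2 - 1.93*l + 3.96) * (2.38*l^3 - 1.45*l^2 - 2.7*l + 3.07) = -2.3086*l^5 - 3.1869*l^4 + 14.8423*l^3 - 3.5089*l^2 - 16.6171*l + 12.1572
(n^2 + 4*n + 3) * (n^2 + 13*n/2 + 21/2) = n^4 + 21*n^3/2 + 79*n^2/2 + 123*n/2 + 63/2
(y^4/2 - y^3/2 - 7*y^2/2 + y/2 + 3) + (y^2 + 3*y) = y^4/2 - y^3/2 - 5*y^2/2 + 7*y/2 + 3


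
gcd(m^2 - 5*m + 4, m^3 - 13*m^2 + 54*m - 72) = m - 4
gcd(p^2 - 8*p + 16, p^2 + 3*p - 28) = p - 4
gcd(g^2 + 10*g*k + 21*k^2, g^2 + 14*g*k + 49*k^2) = g + 7*k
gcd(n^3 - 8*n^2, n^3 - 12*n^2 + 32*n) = n^2 - 8*n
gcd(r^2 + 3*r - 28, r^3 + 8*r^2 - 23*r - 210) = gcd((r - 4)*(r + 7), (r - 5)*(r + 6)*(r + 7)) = r + 7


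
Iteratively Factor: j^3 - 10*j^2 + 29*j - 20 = (j - 1)*(j^2 - 9*j + 20) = (j - 4)*(j - 1)*(j - 5)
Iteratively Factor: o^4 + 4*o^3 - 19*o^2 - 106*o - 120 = (o + 3)*(o^3 + o^2 - 22*o - 40) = (o + 3)*(o + 4)*(o^2 - 3*o - 10) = (o + 2)*(o + 3)*(o + 4)*(o - 5)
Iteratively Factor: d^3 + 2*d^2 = (d)*(d^2 + 2*d) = d*(d + 2)*(d)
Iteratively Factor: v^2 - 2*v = (v)*(v - 2)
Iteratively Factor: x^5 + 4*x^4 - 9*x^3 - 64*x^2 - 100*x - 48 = (x + 1)*(x^4 + 3*x^3 - 12*x^2 - 52*x - 48) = (x - 4)*(x + 1)*(x^3 + 7*x^2 + 16*x + 12) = (x - 4)*(x + 1)*(x + 2)*(x^2 + 5*x + 6) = (x - 4)*(x + 1)*(x + 2)*(x + 3)*(x + 2)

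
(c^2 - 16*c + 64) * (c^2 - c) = c^4 - 17*c^3 + 80*c^2 - 64*c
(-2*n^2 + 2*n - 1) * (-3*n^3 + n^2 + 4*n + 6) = 6*n^5 - 8*n^4 - 3*n^3 - 5*n^2 + 8*n - 6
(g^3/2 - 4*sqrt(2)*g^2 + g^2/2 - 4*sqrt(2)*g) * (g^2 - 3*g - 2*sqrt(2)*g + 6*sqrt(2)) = g^5/2 - 5*sqrt(2)*g^4 - g^4 + 10*sqrt(2)*g^3 + 29*g^3/2 - 32*g^2 + 15*sqrt(2)*g^2 - 48*g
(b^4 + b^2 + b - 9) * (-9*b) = -9*b^5 - 9*b^3 - 9*b^2 + 81*b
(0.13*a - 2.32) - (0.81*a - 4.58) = 2.26 - 0.68*a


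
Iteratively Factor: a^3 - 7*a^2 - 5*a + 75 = (a - 5)*(a^2 - 2*a - 15) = (a - 5)^2*(a + 3)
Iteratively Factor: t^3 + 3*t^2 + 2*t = (t + 1)*(t^2 + 2*t) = (t + 1)*(t + 2)*(t)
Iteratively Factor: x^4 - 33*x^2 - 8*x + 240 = (x + 4)*(x^3 - 4*x^2 - 17*x + 60) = (x + 4)^2*(x^2 - 8*x + 15) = (x - 5)*(x + 4)^2*(x - 3)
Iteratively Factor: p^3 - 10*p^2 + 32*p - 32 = (p - 4)*(p^2 - 6*p + 8) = (p - 4)^2*(p - 2)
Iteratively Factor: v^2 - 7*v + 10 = (v - 5)*(v - 2)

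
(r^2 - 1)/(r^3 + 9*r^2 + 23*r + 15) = (r - 1)/(r^2 + 8*r + 15)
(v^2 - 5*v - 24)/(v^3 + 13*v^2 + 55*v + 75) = (v - 8)/(v^2 + 10*v + 25)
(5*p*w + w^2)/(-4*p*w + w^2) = (-5*p - w)/(4*p - w)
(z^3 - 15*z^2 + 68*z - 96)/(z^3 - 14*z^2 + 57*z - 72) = (z - 4)/(z - 3)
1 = 1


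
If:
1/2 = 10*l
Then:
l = 1/20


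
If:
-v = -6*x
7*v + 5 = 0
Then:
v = -5/7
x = -5/42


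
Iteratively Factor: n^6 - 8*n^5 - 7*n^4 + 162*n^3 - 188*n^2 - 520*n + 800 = (n - 5)*(n^5 - 3*n^4 - 22*n^3 + 52*n^2 + 72*n - 160) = (n - 5)*(n - 2)*(n^4 - n^3 - 24*n^2 + 4*n + 80) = (n - 5)*(n - 2)*(n + 4)*(n^3 - 5*n^2 - 4*n + 20) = (n - 5)^2*(n - 2)*(n + 4)*(n^2 - 4) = (n - 5)^2*(n - 2)*(n + 2)*(n + 4)*(n - 2)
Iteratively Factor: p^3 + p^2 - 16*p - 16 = (p - 4)*(p^2 + 5*p + 4) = (p - 4)*(p + 4)*(p + 1)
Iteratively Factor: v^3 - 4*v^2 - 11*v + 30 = (v - 5)*(v^2 + v - 6) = (v - 5)*(v - 2)*(v + 3)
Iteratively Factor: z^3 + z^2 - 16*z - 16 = (z - 4)*(z^2 + 5*z + 4) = (z - 4)*(z + 4)*(z + 1)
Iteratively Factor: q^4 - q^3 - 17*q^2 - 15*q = (q + 3)*(q^3 - 4*q^2 - 5*q) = (q + 1)*(q + 3)*(q^2 - 5*q) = q*(q + 1)*(q + 3)*(q - 5)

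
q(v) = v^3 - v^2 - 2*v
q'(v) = 3*v^2 - 2*v - 2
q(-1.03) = -0.09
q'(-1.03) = 3.24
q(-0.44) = 0.60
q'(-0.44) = -0.54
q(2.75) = 7.73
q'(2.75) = 15.19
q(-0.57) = 0.63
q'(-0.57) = 0.11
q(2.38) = 3.06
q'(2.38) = 10.23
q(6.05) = 172.74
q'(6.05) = 95.71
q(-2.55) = -17.98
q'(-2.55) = 22.61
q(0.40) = -0.90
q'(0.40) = -2.32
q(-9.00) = -792.00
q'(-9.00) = 259.00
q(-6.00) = -240.00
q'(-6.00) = 118.00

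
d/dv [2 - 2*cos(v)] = 2*sin(v)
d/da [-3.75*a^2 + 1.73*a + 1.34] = 1.73 - 7.5*a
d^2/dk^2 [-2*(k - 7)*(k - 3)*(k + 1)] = 36 - 12*k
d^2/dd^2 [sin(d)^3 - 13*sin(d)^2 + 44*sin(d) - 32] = -9*sin(d)^3 + 52*sin(d)^2 - 38*sin(d) - 26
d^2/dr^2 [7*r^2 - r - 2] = 14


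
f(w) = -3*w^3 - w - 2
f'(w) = -9*w^2 - 1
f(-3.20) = 99.50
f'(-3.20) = -93.16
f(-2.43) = 43.48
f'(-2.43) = -54.14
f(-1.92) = 21.15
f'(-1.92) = -34.18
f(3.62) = -147.93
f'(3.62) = -118.94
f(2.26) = -38.89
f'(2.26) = -46.97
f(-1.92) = 21.15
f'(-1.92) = -34.18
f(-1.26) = 5.26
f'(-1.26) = -15.29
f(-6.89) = 986.14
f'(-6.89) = -428.25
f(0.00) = -2.00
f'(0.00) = -1.00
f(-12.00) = 5194.00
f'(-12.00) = -1297.00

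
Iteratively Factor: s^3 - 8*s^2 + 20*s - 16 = (s - 2)*(s^2 - 6*s + 8) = (s - 4)*(s - 2)*(s - 2)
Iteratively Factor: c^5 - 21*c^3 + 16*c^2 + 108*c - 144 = (c - 2)*(c^4 + 2*c^3 - 17*c^2 - 18*c + 72) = (c - 2)*(c + 4)*(c^3 - 2*c^2 - 9*c + 18) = (c - 2)^2*(c + 4)*(c^2 - 9) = (c - 2)^2*(c + 3)*(c + 4)*(c - 3)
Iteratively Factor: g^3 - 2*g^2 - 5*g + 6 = (g + 2)*(g^2 - 4*g + 3) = (g - 3)*(g + 2)*(g - 1)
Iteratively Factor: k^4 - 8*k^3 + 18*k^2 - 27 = (k + 1)*(k^3 - 9*k^2 + 27*k - 27) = (k - 3)*(k + 1)*(k^2 - 6*k + 9) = (k - 3)^2*(k + 1)*(k - 3)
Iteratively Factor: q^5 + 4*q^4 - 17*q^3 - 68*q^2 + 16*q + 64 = (q - 1)*(q^4 + 5*q^3 - 12*q^2 - 80*q - 64) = (q - 1)*(q + 4)*(q^3 + q^2 - 16*q - 16) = (q - 4)*(q - 1)*(q + 4)*(q^2 + 5*q + 4) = (q - 4)*(q - 1)*(q + 4)^2*(q + 1)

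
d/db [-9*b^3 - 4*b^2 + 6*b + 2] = -27*b^2 - 8*b + 6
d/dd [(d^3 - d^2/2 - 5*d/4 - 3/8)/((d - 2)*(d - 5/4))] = (32*d^4 - 208*d^3 + 332*d^2 - 56*d - 139)/(2*(16*d^4 - 104*d^3 + 249*d^2 - 260*d + 100))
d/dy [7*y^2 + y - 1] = 14*y + 1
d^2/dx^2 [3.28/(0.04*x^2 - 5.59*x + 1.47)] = (-0.010496*x^2 + 1.466816*x + 3.28*(0.08*x - 5.59)*(0.16*x - 11.18) - 0.385728)/(0.04*x^2 - 5.59*x + 1.47)^3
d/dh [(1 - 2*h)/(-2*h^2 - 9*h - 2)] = (-4*h^2 + 4*h + 13)/(4*h^4 + 36*h^3 + 89*h^2 + 36*h + 4)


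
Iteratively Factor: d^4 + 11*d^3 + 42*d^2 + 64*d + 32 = (d + 4)*(d^3 + 7*d^2 + 14*d + 8) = (d + 1)*(d + 4)*(d^2 + 6*d + 8) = (d + 1)*(d + 2)*(d + 4)*(d + 4)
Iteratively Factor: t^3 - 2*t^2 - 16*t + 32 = (t - 2)*(t^2 - 16) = (t - 4)*(t - 2)*(t + 4)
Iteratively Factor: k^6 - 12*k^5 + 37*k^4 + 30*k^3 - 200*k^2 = (k + 2)*(k^5 - 14*k^4 + 65*k^3 - 100*k^2) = (k - 5)*(k + 2)*(k^4 - 9*k^3 + 20*k^2) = (k - 5)^2*(k + 2)*(k^3 - 4*k^2) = k*(k - 5)^2*(k + 2)*(k^2 - 4*k) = k*(k - 5)^2*(k - 4)*(k + 2)*(k)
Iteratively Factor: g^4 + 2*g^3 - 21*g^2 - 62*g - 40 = (g + 4)*(g^3 - 2*g^2 - 13*g - 10) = (g + 2)*(g + 4)*(g^2 - 4*g - 5) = (g + 1)*(g + 2)*(g + 4)*(g - 5)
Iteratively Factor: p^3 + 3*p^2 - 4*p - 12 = (p + 2)*(p^2 + p - 6) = (p - 2)*(p + 2)*(p + 3)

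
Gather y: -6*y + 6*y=0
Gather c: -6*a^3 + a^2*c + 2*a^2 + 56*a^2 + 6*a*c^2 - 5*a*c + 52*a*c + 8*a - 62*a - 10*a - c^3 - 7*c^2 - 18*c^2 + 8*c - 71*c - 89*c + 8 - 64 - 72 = -6*a^3 + 58*a^2 - 64*a - c^3 + c^2*(6*a - 25) + c*(a^2 + 47*a - 152) - 128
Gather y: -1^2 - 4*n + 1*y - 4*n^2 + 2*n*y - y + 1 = -4*n^2 + 2*n*y - 4*n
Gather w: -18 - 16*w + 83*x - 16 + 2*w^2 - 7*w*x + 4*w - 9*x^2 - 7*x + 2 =2*w^2 + w*(-7*x - 12) - 9*x^2 + 76*x - 32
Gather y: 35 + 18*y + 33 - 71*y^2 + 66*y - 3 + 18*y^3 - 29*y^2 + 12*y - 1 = 18*y^3 - 100*y^2 + 96*y + 64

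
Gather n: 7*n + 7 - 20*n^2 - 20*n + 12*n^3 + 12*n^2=12*n^3 - 8*n^2 - 13*n + 7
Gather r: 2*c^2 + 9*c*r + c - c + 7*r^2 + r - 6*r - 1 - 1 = 2*c^2 + 7*r^2 + r*(9*c - 5) - 2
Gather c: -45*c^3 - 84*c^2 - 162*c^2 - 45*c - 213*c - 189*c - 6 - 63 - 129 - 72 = -45*c^3 - 246*c^2 - 447*c - 270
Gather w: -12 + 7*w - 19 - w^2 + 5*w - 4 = -w^2 + 12*w - 35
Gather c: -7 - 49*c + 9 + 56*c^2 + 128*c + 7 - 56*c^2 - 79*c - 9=0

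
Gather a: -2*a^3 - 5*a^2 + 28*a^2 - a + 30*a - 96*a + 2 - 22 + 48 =-2*a^3 + 23*a^2 - 67*a + 28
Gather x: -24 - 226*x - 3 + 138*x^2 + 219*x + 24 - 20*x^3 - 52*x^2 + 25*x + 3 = -20*x^3 + 86*x^2 + 18*x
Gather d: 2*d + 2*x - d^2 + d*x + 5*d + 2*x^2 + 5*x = -d^2 + d*(x + 7) + 2*x^2 + 7*x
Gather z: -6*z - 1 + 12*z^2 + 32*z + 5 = 12*z^2 + 26*z + 4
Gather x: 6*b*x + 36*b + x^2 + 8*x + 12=36*b + x^2 + x*(6*b + 8) + 12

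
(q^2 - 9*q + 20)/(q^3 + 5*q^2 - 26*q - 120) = (q - 4)/(q^2 + 10*q + 24)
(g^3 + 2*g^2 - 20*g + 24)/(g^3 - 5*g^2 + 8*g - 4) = (g + 6)/(g - 1)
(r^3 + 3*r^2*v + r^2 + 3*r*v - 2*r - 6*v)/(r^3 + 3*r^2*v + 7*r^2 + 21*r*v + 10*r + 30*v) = (r - 1)/(r + 5)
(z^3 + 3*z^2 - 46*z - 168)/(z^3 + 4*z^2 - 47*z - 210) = (z + 4)/(z + 5)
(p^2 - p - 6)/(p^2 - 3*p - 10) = (p - 3)/(p - 5)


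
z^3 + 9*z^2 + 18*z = z*(z + 3)*(z + 6)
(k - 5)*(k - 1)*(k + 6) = k^3 - 31*k + 30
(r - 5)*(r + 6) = r^2 + r - 30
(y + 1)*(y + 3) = y^2 + 4*y + 3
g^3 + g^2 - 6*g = g*(g - 2)*(g + 3)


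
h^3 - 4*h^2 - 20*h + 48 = (h - 6)*(h - 2)*(h + 4)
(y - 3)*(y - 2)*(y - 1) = y^3 - 6*y^2 + 11*y - 6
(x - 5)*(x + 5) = x^2 - 25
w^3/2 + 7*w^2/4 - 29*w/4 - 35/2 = (w/2 + 1)*(w - 7/2)*(w + 5)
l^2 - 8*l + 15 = (l - 5)*(l - 3)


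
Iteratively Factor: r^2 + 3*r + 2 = (r + 2)*(r + 1)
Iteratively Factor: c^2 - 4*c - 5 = (c + 1)*(c - 5)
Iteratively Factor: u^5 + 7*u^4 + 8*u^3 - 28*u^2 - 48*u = (u + 3)*(u^4 + 4*u^3 - 4*u^2 - 16*u) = (u - 2)*(u + 3)*(u^3 + 6*u^2 + 8*u) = (u - 2)*(u + 2)*(u + 3)*(u^2 + 4*u) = u*(u - 2)*(u + 2)*(u + 3)*(u + 4)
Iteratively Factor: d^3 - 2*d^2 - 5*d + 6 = (d - 3)*(d^2 + d - 2) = (d - 3)*(d + 2)*(d - 1)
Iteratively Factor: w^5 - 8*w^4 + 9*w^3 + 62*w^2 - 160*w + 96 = (w - 1)*(w^4 - 7*w^3 + 2*w^2 + 64*w - 96) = (w - 4)*(w - 1)*(w^3 - 3*w^2 - 10*w + 24) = (w - 4)*(w - 1)*(w + 3)*(w^2 - 6*w + 8) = (w - 4)^2*(w - 1)*(w + 3)*(w - 2)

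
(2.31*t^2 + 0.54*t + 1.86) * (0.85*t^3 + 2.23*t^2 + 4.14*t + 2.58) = 1.9635*t^5 + 5.6103*t^4 + 12.3486*t^3 + 12.3432*t^2 + 9.0936*t + 4.7988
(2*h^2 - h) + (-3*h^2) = -h^2 - h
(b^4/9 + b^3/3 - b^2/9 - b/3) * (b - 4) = b^5/9 - b^4/9 - 13*b^3/9 + b^2/9 + 4*b/3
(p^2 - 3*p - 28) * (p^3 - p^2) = p^5 - 4*p^4 - 25*p^3 + 28*p^2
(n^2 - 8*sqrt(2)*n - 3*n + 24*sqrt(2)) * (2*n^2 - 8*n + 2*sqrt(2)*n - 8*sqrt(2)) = 2*n^4 - 14*sqrt(2)*n^3 - 14*n^3 - 8*n^2 + 98*sqrt(2)*n^2 - 168*sqrt(2)*n + 224*n - 384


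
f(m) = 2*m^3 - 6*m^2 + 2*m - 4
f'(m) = 6*m^2 - 12*m + 2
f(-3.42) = -161.02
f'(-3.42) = 113.22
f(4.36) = 56.43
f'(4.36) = 63.74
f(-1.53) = -28.27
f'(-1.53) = 34.41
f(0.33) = -3.92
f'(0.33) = -1.31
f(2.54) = -4.86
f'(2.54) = 10.23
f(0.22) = -3.83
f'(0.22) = -0.35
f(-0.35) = -5.52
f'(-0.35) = 6.94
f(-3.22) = -139.42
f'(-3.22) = 102.85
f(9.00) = 986.00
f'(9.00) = 380.00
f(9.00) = 986.00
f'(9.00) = 380.00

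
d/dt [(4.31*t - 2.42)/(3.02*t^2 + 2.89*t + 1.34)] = (-13.0162*t^2 + 14.6168*t + 12.7692)/(9.1204*t^4 + 17.4556*t^3 + 16.4457*t^2 + 7.7452*t + 1.7956)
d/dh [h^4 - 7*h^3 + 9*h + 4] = 4*h^3 - 21*h^2 + 9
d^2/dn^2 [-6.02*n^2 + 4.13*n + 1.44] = -12.0400000000000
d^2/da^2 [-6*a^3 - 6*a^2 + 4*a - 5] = -36*a - 12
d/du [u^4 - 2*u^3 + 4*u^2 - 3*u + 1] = 4*u^3 - 6*u^2 + 8*u - 3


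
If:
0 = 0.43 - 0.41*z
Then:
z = 1.05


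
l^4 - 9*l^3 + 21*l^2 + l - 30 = (l - 5)*(l - 3)*(l - 2)*(l + 1)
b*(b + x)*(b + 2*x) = b^3 + 3*b^2*x + 2*b*x^2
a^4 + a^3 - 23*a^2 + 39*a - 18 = (a - 3)*(a - 1)^2*(a + 6)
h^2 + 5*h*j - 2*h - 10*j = (h - 2)*(h + 5*j)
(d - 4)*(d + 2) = d^2 - 2*d - 8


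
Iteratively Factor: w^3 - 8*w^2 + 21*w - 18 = (w - 2)*(w^2 - 6*w + 9) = (w - 3)*(w - 2)*(w - 3)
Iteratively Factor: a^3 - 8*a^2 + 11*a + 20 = (a - 5)*(a^2 - 3*a - 4) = (a - 5)*(a - 4)*(a + 1)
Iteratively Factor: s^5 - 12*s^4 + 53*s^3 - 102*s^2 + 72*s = (s - 4)*(s^4 - 8*s^3 + 21*s^2 - 18*s) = s*(s - 4)*(s^3 - 8*s^2 + 21*s - 18) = s*(s - 4)*(s - 2)*(s^2 - 6*s + 9) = s*(s - 4)*(s - 3)*(s - 2)*(s - 3)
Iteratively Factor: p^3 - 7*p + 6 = (p - 1)*(p^2 + p - 6) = (p - 1)*(p + 3)*(p - 2)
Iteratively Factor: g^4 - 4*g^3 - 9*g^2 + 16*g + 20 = (g + 1)*(g^3 - 5*g^2 - 4*g + 20) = (g - 5)*(g + 1)*(g^2 - 4) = (g - 5)*(g + 1)*(g + 2)*(g - 2)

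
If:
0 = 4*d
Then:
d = 0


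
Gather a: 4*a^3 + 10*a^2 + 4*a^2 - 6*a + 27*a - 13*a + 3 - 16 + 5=4*a^3 + 14*a^2 + 8*a - 8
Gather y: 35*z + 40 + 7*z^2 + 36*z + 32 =7*z^2 + 71*z + 72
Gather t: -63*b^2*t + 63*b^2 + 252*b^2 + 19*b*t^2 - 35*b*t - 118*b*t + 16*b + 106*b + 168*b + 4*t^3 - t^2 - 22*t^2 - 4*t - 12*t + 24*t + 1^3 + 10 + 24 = 315*b^2 + 290*b + 4*t^3 + t^2*(19*b - 23) + t*(-63*b^2 - 153*b + 8) + 35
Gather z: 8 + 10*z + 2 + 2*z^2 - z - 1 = 2*z^2 + 9*z + 9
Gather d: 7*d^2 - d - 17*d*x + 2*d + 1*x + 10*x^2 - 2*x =7*d^2 + d*(1 - 17*x) + 10*x^2 - x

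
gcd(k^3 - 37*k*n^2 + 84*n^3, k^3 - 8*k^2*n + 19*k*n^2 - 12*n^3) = k^2 - 7*k*n + 12*n^2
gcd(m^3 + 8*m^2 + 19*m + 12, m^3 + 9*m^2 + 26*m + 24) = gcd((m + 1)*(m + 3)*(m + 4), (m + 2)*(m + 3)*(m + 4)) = m^2 + 7*m + 12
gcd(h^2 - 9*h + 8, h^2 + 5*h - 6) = h - 1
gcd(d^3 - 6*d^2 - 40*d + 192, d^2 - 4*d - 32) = d - 8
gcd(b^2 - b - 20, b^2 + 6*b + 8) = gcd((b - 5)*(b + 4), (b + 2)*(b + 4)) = b + 4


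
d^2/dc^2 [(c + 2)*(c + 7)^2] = 6*c + 32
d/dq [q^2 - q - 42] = 2*q - 1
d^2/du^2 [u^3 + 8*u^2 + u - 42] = 6*u + 16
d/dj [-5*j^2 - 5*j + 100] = -10*j - 5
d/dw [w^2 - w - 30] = 2*w - 1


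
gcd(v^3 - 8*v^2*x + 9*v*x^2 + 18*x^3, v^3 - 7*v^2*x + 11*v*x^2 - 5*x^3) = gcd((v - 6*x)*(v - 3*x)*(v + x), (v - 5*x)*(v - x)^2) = 1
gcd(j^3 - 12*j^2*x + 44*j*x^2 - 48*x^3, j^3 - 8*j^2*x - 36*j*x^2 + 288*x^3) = -j + 6*x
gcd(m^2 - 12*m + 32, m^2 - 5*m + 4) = m - 4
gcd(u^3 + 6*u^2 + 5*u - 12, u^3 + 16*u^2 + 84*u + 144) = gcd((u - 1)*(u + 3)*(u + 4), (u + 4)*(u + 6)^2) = u + 4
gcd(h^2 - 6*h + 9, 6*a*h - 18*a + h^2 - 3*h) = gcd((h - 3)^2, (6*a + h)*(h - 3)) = h - 3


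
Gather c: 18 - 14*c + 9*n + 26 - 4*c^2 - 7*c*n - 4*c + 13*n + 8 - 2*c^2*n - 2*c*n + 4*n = c^2*(-2*n - 4) + c*(-9*n - 18) + 26*n + 52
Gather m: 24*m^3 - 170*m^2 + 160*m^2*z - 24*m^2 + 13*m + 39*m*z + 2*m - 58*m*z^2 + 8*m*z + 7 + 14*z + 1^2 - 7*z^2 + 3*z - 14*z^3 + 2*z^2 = 24*m^3 + m^2*(160*z - 194) + m*(-58*z^2 + 47*z + 15) - 14*z^3 - 5*z^2 + 17*z + 8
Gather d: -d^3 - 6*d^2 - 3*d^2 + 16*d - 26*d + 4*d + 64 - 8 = -d^3 - 9*d^2 - 6*d + 56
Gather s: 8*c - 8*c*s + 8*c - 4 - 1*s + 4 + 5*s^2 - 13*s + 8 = 16*c + 5*s^2 + s*(-8*c - 14) + 8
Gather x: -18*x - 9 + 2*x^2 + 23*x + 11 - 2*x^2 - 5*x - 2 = 0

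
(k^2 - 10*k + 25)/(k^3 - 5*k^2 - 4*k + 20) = (k - 5)/(k^2 - 4)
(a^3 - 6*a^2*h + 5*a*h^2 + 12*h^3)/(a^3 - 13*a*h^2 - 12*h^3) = (a - 3*h)/(a + 3*h)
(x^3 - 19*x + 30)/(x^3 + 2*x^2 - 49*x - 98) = (x^3 - 19*x + 30)/(x^3 + 2*x^2 - 49*x - 98)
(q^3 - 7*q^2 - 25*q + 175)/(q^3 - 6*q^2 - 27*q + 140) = (q - 5)/(q - 4)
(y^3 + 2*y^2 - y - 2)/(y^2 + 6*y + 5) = (y^2 + y - 2)/(y + 5)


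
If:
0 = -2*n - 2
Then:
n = -1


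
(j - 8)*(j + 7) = j^2 - j - 56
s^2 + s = s*(s + 1)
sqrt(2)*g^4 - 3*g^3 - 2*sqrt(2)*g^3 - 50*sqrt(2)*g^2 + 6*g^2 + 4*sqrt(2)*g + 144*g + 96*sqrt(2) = (g - 8)*(g + 6)*(g - 2*sqrt(2))*(sqrt(2)*g + 1)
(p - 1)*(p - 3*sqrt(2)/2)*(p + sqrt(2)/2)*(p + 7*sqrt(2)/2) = p^4 - p^3 + 5*sqrt(2)*p^3/2 - 17*p^2/2 - 5*sqrt(2)*p^2/2 - 21*sqrt(2)*p/4 + 17*p/2 + 21*sqrt(2)/4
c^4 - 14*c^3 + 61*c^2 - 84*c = c*(c - 7)*(c - 4)*(c - 3)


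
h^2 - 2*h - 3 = (h - 3)*(h + 1)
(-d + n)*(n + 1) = -d*n - d + n^2 + n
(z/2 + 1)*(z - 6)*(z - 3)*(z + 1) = z^4/2 - 3*z^3 - 7*z^2/2 + 18*z + 18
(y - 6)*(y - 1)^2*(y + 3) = y^4 - 5*y^3 - 11*y^2 + 33*y - 18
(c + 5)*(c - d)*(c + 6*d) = c^3 + 5*c^2*d + 5*c^2 - 6*c*d^2 + 25*c*d - 30*d^2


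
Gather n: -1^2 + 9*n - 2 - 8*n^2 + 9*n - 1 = -8*n^2 + 18*n - 4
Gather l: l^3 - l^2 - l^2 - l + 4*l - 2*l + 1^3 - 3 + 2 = l^3 - 2*l^2 + l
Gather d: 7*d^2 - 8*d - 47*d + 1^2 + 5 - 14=7*d^2 - 55*d - 8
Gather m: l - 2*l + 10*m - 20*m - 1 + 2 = -l - 10*m + 1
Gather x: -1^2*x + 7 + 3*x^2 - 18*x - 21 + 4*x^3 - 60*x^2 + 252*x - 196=4*x^3 - 57*x^2 + 233*x - 210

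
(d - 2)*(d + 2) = d^2 - 4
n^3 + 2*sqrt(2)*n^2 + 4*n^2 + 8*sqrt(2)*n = n*(n + 4)*(n + 2*sqrt(2))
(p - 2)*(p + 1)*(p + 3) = p^3 + 2*p^2 - 5*p - 6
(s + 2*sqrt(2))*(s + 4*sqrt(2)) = s^2 + 6*sqrt(2)*s + 16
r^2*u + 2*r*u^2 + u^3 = u*(r + u)^2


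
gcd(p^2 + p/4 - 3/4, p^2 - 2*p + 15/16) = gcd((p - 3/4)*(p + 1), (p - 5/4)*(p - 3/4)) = p - 3/4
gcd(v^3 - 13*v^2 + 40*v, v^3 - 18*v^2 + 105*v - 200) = v^2 - 13*v + 40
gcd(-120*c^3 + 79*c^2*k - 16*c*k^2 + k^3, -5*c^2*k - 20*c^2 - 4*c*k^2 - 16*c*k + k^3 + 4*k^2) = 5*c - k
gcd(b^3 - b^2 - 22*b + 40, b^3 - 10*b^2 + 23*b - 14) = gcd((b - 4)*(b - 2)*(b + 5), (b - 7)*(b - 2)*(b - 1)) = b - 2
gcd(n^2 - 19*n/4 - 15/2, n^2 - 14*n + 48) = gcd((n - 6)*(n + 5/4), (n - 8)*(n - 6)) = n - 6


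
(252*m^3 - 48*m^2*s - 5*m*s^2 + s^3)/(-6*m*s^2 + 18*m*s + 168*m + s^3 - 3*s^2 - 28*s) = (-42*m^2 + m*s + s^2)/(s^2 - 3*s - 28)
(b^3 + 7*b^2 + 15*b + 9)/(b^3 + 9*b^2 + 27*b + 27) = (b + 1)/(b + 3)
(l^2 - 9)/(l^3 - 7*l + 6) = (l - 3)/(l^2 - 3*l + 2)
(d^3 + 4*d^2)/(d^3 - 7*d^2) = (d + 4)/(d - 7)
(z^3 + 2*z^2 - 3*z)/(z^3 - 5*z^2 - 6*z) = (-z^2 - 2*z + 3)/(-z^2 + 5*z + 6)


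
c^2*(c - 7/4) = c^3 - 7*c^2/4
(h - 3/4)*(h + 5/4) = h^2 + h/2 - 15/16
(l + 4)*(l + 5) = l^2 + 9*l + 20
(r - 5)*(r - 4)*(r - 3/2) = r^3 - 21*r^2/2 + 67*r/2 - 30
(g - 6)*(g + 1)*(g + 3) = g^3 - 2*g^2 - 21*g - 18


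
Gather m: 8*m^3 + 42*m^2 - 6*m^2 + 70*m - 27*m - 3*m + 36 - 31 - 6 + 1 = 8*m^3 + 36*m^2 + 40*m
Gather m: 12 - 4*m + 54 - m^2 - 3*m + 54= -m^2 - 7*m + 120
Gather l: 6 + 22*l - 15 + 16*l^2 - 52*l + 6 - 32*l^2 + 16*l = -16*l^2 - 14*l - 3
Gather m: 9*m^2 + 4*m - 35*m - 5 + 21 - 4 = 9*m^2 - 31*m + 12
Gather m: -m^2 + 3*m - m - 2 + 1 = -m^2 + 2*m - 1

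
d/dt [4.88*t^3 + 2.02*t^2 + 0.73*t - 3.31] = 14.64*t^2 + 4.04*t + 0.73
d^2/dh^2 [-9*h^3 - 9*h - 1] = -54*h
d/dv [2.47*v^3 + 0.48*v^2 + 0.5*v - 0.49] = 7.41*v^2 + 0.96*v + 0.5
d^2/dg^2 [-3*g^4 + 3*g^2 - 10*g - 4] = 6 - 36*g^2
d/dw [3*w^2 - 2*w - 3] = 6*w - 2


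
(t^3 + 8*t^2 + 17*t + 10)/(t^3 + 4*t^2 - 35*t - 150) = (t^2 + 3*t + 2)/(t^2 - t - 30)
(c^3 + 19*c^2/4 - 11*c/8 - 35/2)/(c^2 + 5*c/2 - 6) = (8*c^2 + 6*c - 35)/(4*(2*c - 3))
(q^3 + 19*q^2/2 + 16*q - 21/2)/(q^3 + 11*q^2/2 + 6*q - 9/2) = (q + 7)/(q + 3)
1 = 1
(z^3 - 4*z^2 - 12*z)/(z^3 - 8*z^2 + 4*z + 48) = z/(z - 4)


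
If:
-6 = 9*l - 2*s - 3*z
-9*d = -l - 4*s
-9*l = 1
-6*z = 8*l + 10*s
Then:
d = -167/243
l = -1/9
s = -41/27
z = 217/81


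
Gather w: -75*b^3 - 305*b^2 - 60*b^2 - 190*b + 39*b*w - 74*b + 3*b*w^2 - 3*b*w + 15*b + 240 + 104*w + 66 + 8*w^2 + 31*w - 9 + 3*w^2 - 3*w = -75*b^3 - 365*b^2 - 249*b + w^2*(3*b + 11) + w*(36*b + 132) + 297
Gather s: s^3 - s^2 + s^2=s^3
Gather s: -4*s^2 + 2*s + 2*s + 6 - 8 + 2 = -4*s^2 + 4*s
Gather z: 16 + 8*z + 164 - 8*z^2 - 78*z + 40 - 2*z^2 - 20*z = -10*z^2 - 90*z + 220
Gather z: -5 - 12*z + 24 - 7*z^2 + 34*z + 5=-7*z^2 + 22*z + 24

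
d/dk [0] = 0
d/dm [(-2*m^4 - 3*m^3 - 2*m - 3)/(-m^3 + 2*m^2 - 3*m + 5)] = (2*m^6 - 8*m^5 + 12*m^4 - 26*m^3 - 50*m^2 + 12*m - 19)/(m^6 - 4*m^5 + 10*m^4 - 22*m^3 + 29*m^2 - 30*m + 25)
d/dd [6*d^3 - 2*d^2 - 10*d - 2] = 18*d^2 - 4*d - 10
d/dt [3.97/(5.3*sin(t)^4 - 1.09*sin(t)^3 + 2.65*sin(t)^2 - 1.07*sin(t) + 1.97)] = (-84.164*sin(t)^3 + 12.9819*sin(t)^2 - 21.041*sin(t) + 4.2479)*cos(t)/(5.3*sin(t)^4 - 1.09*sin(t)^3 + 2.65*sin(t)^2 - 1.07*sin(t) + 1.97)^2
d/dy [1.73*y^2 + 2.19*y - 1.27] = 3.46*y + 2.19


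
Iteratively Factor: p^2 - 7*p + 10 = (p - 5)*(p - 2)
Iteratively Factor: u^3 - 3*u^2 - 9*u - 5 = (u + 1)*(u^2 - 4*u - 5) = (u + 1)^2*(u - 5)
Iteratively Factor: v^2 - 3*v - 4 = (v + 1)*(v - 4)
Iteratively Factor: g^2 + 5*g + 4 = (g + 1)*(g + 4)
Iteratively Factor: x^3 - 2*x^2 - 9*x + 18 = (x - 3)*(x^2 + x - 6) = (x - 3)*(x - 2)*(x + 3)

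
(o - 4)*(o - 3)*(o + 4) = o^3 - 3*o^2 - 16*o + 48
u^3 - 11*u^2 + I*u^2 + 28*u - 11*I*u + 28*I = (u - 7)*(u - 4)*(u + I)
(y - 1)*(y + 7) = y^2 + 6*y - 7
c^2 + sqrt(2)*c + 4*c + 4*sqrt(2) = (c + 4)*(c + sqrt(2))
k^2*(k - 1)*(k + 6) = k^4 + 5*k^3 - 6*k^2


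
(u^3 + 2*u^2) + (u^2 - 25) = u^3 + 3*u^2 - 25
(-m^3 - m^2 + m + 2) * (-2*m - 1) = 2*m^4 + 3*m^3 - m^2 - 5*m - 2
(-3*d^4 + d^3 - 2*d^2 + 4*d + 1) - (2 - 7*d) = -3*d^4 + d^3 - 2*d^2 + 11*d - 1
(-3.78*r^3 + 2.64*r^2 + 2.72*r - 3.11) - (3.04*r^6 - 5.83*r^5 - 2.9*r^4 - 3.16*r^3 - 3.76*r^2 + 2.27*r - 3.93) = -3.04*r^6 + 5.83*r^5 + 2.9*r^4 - 0.62*r^3 + 6.4*r^2 + 0.45*r + 0.82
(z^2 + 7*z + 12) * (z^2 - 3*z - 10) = z^4 + 4*z^3 - 19*z^2 - 106*z - 120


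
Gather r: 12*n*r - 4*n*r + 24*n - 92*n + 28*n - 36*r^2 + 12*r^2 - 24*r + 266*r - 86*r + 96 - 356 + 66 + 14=-40*n - 24*r^2 + r*(8*n + 156) - 180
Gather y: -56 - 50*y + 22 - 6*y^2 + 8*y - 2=-6*y^2 - 42*y - 36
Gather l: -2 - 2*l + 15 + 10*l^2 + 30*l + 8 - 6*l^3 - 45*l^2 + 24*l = -6*l^3 - 35*l^2 + 52*l + 21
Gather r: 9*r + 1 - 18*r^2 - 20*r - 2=-18*r^2 - 11*r - 1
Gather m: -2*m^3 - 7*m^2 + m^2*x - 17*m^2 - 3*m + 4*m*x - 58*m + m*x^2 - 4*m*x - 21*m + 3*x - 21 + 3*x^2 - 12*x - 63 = -2*m^3 + m^2*(x - 24) + m*(x^2 - 82) + 3*x^2 - 9*x - 84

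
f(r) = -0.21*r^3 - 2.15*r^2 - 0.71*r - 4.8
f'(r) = -0.63*r^2 - 4.3*r - 0.71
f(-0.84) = -5.60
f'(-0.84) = 2.46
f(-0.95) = -5.89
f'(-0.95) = 2.81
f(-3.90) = -22.28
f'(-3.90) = 6.48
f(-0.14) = -4.74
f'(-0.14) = -0.12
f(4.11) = -58.62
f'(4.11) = -29.03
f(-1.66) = -8.59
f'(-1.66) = 4.69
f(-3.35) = -18.65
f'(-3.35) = 6.62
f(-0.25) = -4.75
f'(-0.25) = 0.33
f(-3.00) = -16.35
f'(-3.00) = 6.52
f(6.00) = -131.82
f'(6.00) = -49.19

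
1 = 1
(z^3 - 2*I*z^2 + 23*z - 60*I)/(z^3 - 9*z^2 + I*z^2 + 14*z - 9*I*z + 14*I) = (z^3 - 2*I*z^2 + 23*z - 60*I)/(z^3 + z^2*(-9 + I) + z*(14 - 9*I) + 14*I)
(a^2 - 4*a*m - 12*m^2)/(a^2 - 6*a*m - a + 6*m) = (a + 2*m)/(a - 1)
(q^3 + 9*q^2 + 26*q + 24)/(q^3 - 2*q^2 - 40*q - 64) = (q + 3)/(q - 8)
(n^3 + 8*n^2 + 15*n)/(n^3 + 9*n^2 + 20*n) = (n + 3)/(n + 4)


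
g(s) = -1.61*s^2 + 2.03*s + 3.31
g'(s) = 2.03 - 3.22*s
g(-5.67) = -59.96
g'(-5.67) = 20.29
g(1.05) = 3.67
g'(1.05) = -1.35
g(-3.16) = -19.18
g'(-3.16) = 12.21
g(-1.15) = -1.15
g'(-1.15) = 5.73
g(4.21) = -16.68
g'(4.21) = -11.53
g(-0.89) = 0.23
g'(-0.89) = 4.90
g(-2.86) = -15.66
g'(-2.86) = 11.24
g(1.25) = 3.33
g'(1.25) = -2.00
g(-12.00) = -252.89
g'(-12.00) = 40.67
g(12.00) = -204.17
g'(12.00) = -36.61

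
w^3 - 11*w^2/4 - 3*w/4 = w*(w - 3)*(w + 1/4)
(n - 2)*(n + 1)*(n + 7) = n^3 + 6*n^2 - 9*n - 14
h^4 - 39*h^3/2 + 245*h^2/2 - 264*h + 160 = (h - 8)^2*(h - 5/2)*(h - 1)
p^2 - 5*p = p*(p - 5)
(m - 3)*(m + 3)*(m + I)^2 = m^4 + 2*I*m^3 - 10*m^2 - 18*I*m + 9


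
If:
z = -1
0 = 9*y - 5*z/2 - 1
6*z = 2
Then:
No Solution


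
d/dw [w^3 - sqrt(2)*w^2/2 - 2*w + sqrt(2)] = 3*w^2 - sqrt(2)*w - 2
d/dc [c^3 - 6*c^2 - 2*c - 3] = 3*c^2 - 12*c - 2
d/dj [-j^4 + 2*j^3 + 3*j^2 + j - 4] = -4*j^3 + 6*j^2 + 6*j + 1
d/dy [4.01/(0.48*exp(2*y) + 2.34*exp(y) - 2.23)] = (-3.8496*exp(y) - 9.3834)*exp(y)/(0.48*exp(2*y) + 2.34*exp(y) - 2.23)^2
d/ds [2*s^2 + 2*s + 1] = 4*s + 2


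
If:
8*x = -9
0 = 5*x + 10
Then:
No Solution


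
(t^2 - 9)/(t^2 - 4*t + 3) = (t + 3)/(t - 1)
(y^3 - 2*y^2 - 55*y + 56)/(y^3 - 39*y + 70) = (y^2 - 9*y + 8)/(y^2 - 7*y + 10)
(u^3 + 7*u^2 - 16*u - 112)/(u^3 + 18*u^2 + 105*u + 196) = (u - 4)/(u + 7)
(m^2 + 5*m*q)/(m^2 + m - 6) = m*(m + 5*q)/(m^2 + m - 6)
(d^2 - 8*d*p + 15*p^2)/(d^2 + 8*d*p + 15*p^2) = (d^2 - 8*d*p + 15*p^2)/(d^2 + 8*d*p + 15*p^2)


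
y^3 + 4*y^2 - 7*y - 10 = (y - 2)*(y + 1)*(y + 5)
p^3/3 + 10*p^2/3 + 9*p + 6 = (p/3 + 1/3)*(p + 3)*(p + 6)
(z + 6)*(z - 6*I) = z^2 + 6*z - 6*I*z - 36*I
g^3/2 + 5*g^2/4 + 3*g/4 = g*(g/2 + 1/2)*(g + 3/2)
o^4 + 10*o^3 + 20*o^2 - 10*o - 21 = (o - 1)*(o + 1)*(o + 3)*(o + 7)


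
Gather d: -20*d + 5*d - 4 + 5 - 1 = -15*d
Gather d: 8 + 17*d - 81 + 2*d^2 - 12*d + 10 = 2*d^2 + 5*d - 63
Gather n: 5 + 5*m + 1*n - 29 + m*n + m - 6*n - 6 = 6*m + n*(m - 5) - 30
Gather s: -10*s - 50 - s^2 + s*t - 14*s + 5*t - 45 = -s^2 + s*(t - 24) + 5*t - 95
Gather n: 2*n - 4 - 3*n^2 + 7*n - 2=-3*n^2 + 9*n - 6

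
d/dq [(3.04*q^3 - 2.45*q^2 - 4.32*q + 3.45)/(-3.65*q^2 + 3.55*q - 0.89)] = (-11.096*q^4 + 21.584*q^3 - 32.5823*q^2 + 29.546*q - 8.4027)/(13.3225*q^4 - 25.915*q^3 + 19.0995*q^2 - 6.319*q + 0.7921)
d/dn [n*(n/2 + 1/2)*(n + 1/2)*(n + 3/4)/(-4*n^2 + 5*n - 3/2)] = (-128*n^5 + 96*n^4 + 264*n^3 - 8*n^2 - 78*n - 9)/(8*(64*n^4 - 160*n^3 + 148*n^2 - 60*n + 9))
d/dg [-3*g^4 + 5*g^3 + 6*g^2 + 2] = 3*g*(-4*g^2 + 5*g + 4)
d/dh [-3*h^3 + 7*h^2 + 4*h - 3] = -9*h^2 + 14*h + 4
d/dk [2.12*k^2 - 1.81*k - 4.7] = 4.24*k - 1.81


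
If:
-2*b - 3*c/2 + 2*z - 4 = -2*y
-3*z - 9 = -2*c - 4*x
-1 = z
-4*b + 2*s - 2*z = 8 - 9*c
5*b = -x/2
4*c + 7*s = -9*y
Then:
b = -57/1568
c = 891/392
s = -1431/196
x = 285/784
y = 915/196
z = -1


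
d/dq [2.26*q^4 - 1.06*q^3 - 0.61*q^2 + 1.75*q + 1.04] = 9.04*q^3 - 3.18*q^2 - 1.22*q + 1.75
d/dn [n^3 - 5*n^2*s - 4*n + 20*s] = 3*n^2 - 10*n*s - 4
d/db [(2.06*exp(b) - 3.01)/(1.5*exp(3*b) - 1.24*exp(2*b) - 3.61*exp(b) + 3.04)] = (-6.18*exp(3*b) + 16.0994*exp(2*b) - 7.4648*exp(b) - 4.6037)*exp(b)/(2.25*exp(6*b) - 3.72*exp(5*b) - 9.2924*exp(4*b) + 18.0728*exp(3*b) + 5.4929*exp(2*b) - 21.9488*exp(b) + 9.2416)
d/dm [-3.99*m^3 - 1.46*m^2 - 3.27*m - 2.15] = -11.97*m^2 - 2.92*m - 3.27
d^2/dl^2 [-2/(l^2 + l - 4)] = 4*(l^2 + l - (2*l + 1)^2 - 4)/(l^2 + l - 4)^3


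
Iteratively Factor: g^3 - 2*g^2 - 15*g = (g)*(g^2 - 2*g - 15) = g*(g - 5)*(g + 3)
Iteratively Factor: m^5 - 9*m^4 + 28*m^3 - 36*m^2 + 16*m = (m - 2)*(m^4 - 7*m^3 + 14*m^2 - 8*m) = m*(m - 2)*(m^3 - 7*m^2 + 14*m - 8) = m*(m - 2)*(m - 1)*(m^2 - 6*m + 8) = m*(m - 4)*(m - 2)*(m - 1)*(m - 2)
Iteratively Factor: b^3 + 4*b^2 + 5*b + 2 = (b + 1)*(b^2 + 3*b + 2) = (b + 1)*(b + 2)*(b + 1)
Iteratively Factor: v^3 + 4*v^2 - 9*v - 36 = (v + 4)*(v^2 - 9) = (v + 3)*(v + 4)*(v - 3)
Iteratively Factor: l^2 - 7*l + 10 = (l - 5)*(l - 2)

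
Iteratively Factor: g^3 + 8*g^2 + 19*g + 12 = (g + 3)*(g^2 + 5*g + 4) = (g + 3)*(g + 4)*(g + 1)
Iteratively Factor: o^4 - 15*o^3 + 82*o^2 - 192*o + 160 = (o - 4)*(o^3 - 11*o^2 + 38*o - 40) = (o - 4)*(o - 2)*(o^2 - 9*o + 20) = (o - 4)^2*(o - 2)*(o - 5)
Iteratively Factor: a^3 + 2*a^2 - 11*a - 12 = (a - 3)*(a^2 + 5*a + 4) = (a - 3)*(a + 4)*(a + 1)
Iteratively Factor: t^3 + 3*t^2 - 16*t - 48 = (t + 4)*(t^2 - t - 12) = (t + 3)*(t + 4)*(t - 4)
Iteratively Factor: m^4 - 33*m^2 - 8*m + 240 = (m - 5)*(m^3 + 5*m^2 - 8*m - 48) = (m - 5)*(m + 4)*(m^2 + m - 12) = (m - 5)*(m + 4)^2*(m - 3)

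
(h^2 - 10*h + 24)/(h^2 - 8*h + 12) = (h - 4)/(h - 2)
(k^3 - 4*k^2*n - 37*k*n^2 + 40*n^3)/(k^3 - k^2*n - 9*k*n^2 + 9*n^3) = (k^2 - 3*k*n - 40*n^2)/(k^2 - 9*n^2)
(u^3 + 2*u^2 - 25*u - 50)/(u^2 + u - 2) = (u^2 - 25)/(u - 1)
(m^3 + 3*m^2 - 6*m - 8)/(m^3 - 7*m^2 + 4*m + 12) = (m + 4)/(m - 6)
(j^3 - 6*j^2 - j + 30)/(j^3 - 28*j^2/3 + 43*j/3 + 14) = 3*(j^2 - 3*j - 10)/(3*j^2 - 19*j - 14)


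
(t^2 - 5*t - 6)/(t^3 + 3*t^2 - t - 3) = (t - 6)/(t^2 + 2*t - 3)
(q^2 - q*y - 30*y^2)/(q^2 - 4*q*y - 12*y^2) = (q + 5*y)/(q + 2*y)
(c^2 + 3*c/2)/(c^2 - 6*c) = (c + 3/2)/(c - 6)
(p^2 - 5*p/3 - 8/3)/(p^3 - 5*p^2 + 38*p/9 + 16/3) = 3*(p + 1)/(3*p^2 - 7*p - 6)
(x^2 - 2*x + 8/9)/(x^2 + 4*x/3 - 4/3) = (x - 4/3)/(x + 2)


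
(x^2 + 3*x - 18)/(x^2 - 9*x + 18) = (x + 6)/(x - 6)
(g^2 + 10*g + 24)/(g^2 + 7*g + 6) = (g + 4)/(g + 1)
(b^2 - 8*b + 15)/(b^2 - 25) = (b - 3)/(b + 5)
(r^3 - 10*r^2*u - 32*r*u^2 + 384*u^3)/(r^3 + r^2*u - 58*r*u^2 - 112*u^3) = (r^2 - 2*r*u - 48*u^2)/(r^2 + 9*r*u + 14*u^2)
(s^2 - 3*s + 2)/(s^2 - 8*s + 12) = (s - 1)/(s - 6)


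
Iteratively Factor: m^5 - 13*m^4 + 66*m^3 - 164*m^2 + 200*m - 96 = (m - 3)*(m^4 - 10*m^3 + 36*m^2 - 56*m + 32) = (m - 3)*(m - 2)*(m^3 - 8*m^2 + 20*m - 16) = (m - 3)*(m - 2)^2*(m^2 - 6*m + 8) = (m - 3)*(m - 2)^3*(m - 4)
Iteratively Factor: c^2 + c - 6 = (c - 2)*(c + 3)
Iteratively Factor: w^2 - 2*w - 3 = (w + 1)*(w - 3)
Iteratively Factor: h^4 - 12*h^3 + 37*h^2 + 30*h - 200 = (h - 4)*(h^3 - 8*h^2 + 5*h + 50) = (h - 4)*(h + 2)*(h^2 - 10*h + 25) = (h - 5)*(h - 4)*(h + 2)*(h - 5)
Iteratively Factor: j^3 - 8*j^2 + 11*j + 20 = (j - 5)*(j^2 - 3*j - 4) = (j - 5)*(j + 1)*(j - 4)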